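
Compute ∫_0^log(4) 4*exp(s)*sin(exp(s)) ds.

4*cos(1) - 4*cos(4)

Let u = exp(s), so du = exp(s) ds. When s = 0, u = 1; when s = log(4), u = 4.
The integral becomes 4·∫ sin(u) du from 1 to 4, with antiderivative -4*cos(u).
Back in s: F(s) = -4*cos(exp(s)).
Then F(log(4)) - F(0) = (-4*cos(4)) - (-4*cos(1)) = 4*cos(1) - 4*cos(4).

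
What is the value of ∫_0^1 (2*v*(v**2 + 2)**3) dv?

Let u = v**2 + 2, so du = 2*v dv. When v = 0, u = 2; when v = 1, u = 3.
The integral becomes ∫ u**3 du from 2 to 3, with antiderivative u**4/4.
Back in v: F(v) = (v**2 + 2)**4/4.
Then F(1) - F(0) = (81/4) - (4) = 65/4.

65/4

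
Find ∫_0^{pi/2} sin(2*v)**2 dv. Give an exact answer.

pi/4

Use the identity sin^2(2*v) = (1 - cos(4*v))/2.
An antiderivative is F(v) = v/2 - sin(4*v)/8.
Then F(pi/2) - F(0) = (pi/4) - (0) = pi/4.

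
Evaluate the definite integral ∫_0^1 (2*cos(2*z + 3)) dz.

sin(5) - sin(3)

Let u = 2*z + 3, so du = 2 dz. When z = 0, u = 3; when z = 1, u = 5.
The integral becomes ∫ cos(u) du from 3 to 5, with antiderivative sin(u).
Back in z: F(z) = sin(2*z + 3).
Then F(1) - F(0) = (sin(5)) - (sin(3)) = sin(5) - sin(3).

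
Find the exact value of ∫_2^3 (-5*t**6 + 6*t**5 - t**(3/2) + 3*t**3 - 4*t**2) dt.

By the power rule, an antiderivative is F(t) = -5*t**7/7 + t**6 - 2*t**(5/2)/5 + 3*t**4/4 - 4*t**3/3.
Then F(3) - F(2) = (-22635/28 - 18*sqrt(3)/5) - (-548/21 - 8*sqrt(2)/5) = -65713/84 - 18*sqrt(3)/5 + 8*sqrt(2)/5.

-65713/84 - 18*sqrt(3)/5 + 8*sqrt(2)/5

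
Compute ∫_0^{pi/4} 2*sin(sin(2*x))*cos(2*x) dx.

1 - cos(1)

Let u = sin(2*x), so du = 2*cos(2*x) dx. When x = 0, u = 0; when x = pi/4, u = 1.
The integral becomes ∫ sin(u) du from 0 to 1, with antiderivative -cos(u).
Back in x: F(x) = -cos(sin(2*x)).
Then F(pi/4) - F(0) = (-cos(1)) - (-1) = 1 - cos(1).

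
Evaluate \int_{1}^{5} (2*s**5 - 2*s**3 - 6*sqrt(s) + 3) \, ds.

4912 - 20*sqrt(5)

By the power rule, an antiderivative is F(s) = s**6/3 - s**4/2 - 4*s**(3/2) + 3*s.
Then F(5) - F(1) = (29465/6 - 20*sqrt(5)) - (-7/6) = 4912 - 20*sqrt(5).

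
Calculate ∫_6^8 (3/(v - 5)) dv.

An antiderivative is F(v) = 3*log(v - 5).
Then F(8) - F(6) = (log(27)) - (0) = log(27).

log(27)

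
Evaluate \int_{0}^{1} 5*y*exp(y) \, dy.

Integrate by parts once (u = y, dv = 5*exp(y) dy).
An antiderivative is F(y) = (5*y - 5)*exp(y).
Then F(1) - F(0) = (0) - (-5) = 5.

5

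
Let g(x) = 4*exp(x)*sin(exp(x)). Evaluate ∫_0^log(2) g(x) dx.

Let u = exp(x), so du = exp(x) dx. When x = 0, u = 1; when x = log(2), u = 2.
The integral becomes 4·∫ sin(u) du from 1 to 2, with antiderivative -4*cos(u).
Back in x: F(x) = -4*cos(exp(x)).
Then F(log(2)) - F(0) = (-4*cos(2)) - (-4*cos(1)) = -4*cos(2) + 4*cos(1).

-4*cos(2) + 4*cos(1)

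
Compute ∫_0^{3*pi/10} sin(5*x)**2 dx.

Use the identity sin^2(5*x) = (1 - cos(10*x))/2.
An antiderivative is F(x) = x/2 - sin(10*x)/20.
Then F(3*pi/10) - F(0) = (3*pi/20) - (0) = 3*pi/20.

3*pi/20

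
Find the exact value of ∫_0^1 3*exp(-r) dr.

An antiderivative is F(r) = -3*exp(-r).
Then F(1) - F(0) = (-3*exp(-1)) - (-3) = 3 - 3*exp(-1).

3 - 3*exp(-1)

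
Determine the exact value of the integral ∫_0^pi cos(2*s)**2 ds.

pi/2

Use the identity cos^2(2*s) = (1 + cos(4*s))/2.
An antiderivative is F(s) = s/2 + sin(4*s)/8.
Then F(pi) - F(0) = (pi/2) - (0) = pi/2.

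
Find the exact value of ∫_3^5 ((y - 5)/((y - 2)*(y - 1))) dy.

Factor the denominator: y**2 - 3*y + 2 = (y - 1)(y - 2).
Partial fractions: (y - 5)/((y - 2)*(y - 1)) = 4/(y - 1) - 3/(y - 2).
An antiderivative is F(y) = -3*log(y - 2) + 4*log(y - 1).
Then F(5) - F(3) = (-3*log(3) + 8*log(2)) - (log(16)) = log(16/27).

log(16/27)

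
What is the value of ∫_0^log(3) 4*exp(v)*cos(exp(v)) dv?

Let u = exp(v), so du = exp(v) dv. When v = 0, u = 1; when v = log(3), u = 3.
The integral becomes 4·∫ cos(u) du from 1 to 3, with antiderivative 4*sin(u).
Back in v: F(v) = 4*sin(exp(v)).
Then F(log(3)) - F(0) = (4*sin(3)) - (4*sin(1)) = -4*sin(1) + 4*sin(3).

-4*sin(1) + 4*sin(3)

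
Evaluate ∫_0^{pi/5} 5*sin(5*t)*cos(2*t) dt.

Use the identity sin(5*t)cos(2*t) = [sin(7*t) + sin(3*t)]/2.
An antiderivative is F(t) = -5*cos(3*t)/6 - 5*cos(7*t)/14.
Then F(pi/5) - F(0) = (-25/84 + 25*sqrt(5)/84) - (-25/21) = 25*sqrt(5)/84 + 25/28.

25*sqrt(5)/84 + 25/28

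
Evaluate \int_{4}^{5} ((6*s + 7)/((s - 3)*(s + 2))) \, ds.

-log(3) + log(7) + 4*log(2)

Factor the denominator: s**2 - s - 6 = (s + 2)(s - 3).
Partial fractions: (6*s + 7)/((s - 3)*(s + 2)) = 1/(s + 2) + 5/(s - 3).
An antiderivative is F(s) = 5*log(s - 3) + log(s + 2).
Then F(5) - F(4) = (log(7) + 5*log(2)) - (log(6)) = -log(3) + log(7) + 4*log(2).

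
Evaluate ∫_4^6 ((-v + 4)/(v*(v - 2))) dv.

log(8/9)

Factor the denominator: v**2 - 2*v = v(v - 2).
Partial fractions: (-v + 4)/(v*(v - 2)) = -2/v + 1/(v - 2).
An antiderivative is F(v) = -2*log(v) + log(v - 2).
Then F(6) - F(4) = (-log(9)) - (-log(8)) = log(8/9).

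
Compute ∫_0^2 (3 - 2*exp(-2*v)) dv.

exp(-4) + 5

An antiderivative is F(v) = 3*v + exp(-2*v).
Then F(2) - F(0) = (exp(-4) + 6) - (1) = exp(-4) + 5.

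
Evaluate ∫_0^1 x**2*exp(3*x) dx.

Integrate by parts twice (u = x^2, dv = exp(3*x) dx).
An antiderivative is F(x) = (9*x**2 - 6*x + 2)*exp(3*x)/27.
Then F(1) - F(0) = (5*exp(3)/27) - (2/27) = -2/27 + 5*exp(3)/27.

-2/27 + 5*exp(3)/27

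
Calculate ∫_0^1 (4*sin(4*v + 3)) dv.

Let u = 4*v + 3, so du = 4 dv. When v = 0, u = 3; when v = 1, u = 7.
The integral becomes ∫ sin(u) du from 3 to 7, with antiderivative -cos(u).
Back in v: F(v) = -cos(4*v + 3).
Then F(1) - F(0) = (-cos(7)) - (-cos(3)) = cos(3) - cos(7).

cos(3) - cos(7)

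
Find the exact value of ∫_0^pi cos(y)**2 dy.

pi/2

Use the identity cos^2(y) = (1 + cos(2*y))/2.
An antiderivative is F(y) = y/2 + sin(2*y)/4.
Then F(pi) - F(0) = (pi/2) - (0) = pi/2.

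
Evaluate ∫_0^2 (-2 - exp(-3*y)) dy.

-13/3 + exp(-6)/3

An antiderivative is F(y) = -2*y + exp(-3*y)/3.
Then F(2) - F(0) = (-4 + exp(-6)/3) - (1/3) = -13/3 + exp(-6)/3.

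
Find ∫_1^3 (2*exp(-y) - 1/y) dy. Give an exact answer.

-log(3) - 2*exp(-3) + 2*exp(-1)

An antiderivative is F(y) = -log(y) - 2*exp(-y).
Then F(3) - F(1) = (-log(3) - 2*exp(-3)) - (-2*exp(-1)) = -log(3) - 2*exp(-3) + 2*exp(-1).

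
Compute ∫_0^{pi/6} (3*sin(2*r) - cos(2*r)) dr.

An antiderivative is F(r) = -sin(2*r)/2 - 3*cos(2*r)/2.
Then F(pi/6) - F(0) = (-3/4 - sqrt(3)/4) - (-3/2) = 3/4 - sqrt(3)/4.

3/4 - sqrt(3)/4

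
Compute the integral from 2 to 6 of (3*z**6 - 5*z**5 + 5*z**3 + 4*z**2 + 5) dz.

By the power rule, an antiderivative is F(z) = 3*z**7/7 - 5*z**6/6 + 5*z**4/4 + 4*z**3/3 + 5*z.
Then F(6) - F(2) = (581214/7) - (886/21) = 1742756/21.

1742756/21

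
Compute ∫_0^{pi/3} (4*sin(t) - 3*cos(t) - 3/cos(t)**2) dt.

2 - 9*sqrt(3)/2

An antiderivative is F(t) = -3*sin(t) - 4*cos(t) - 3*tan(t).
Then F(pi/3) - F(0) = (-9*sqrt(3)/2 - 2) - (-4) = 2 - 9*sqrt(3)/2.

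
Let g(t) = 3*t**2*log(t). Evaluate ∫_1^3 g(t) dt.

Integrate by parts once (u = ln t, dv = 3*t**2 dt).
An antiderivative is F(t) = t**3*(3*log(t) - 1)/3.
Then F(3) - F(1) = (-9 + 27*log(3)) - (-1/3) = -26/3 + 27*log(3).

-26/3 + 27*log(3)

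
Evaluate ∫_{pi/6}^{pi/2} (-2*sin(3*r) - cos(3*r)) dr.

2/3

An antiderivative is F(r) = -sin(3*r)/3 + 2*cos(3*r)/3.
Then F(pi/2) - F(pi/6) = (1/3) - (-1/3) = 2/3.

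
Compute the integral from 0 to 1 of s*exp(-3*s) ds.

(-4 + exp(3))*exp(-3)/9

Integrate by parts once (u = s, dv = exp(-3*s) ds).
An antiderivative is F(s) = (-3*s - 1)*exp(-3*s)/9.
Then F(1) - F(0) = (-4*exp(-3)/9) - (-1/9) = (-4 + exp(3))*exp(-3)/9.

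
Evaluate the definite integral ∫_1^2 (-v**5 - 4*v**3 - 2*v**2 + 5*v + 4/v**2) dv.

By the power rule, an antiderivative is F(v) = -v**6/6 - v**4 - 2*v**3/3 + 5*v**2/2 - 4/v.
Then F(2) - F(1) = (-24) - (-10/3) = -62/3.

-62/3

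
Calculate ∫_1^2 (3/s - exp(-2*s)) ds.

(-exp(2) + 1 + 6*exp(4)*log(2))*exp(-4)/2

An antiderivative is F(s) = 3*log(s) + exp(-2*s)/2.
Then F(2) - F(1) = (exp(-4)/2 + 3*log(2)) - (exp(-2)/2) = (-exp(2) + 1 + 6*exp(4)*log(2))*exp(-4)/2.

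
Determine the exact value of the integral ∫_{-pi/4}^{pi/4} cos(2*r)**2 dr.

Use the identity cos^2(2*r) = (1 + cos(4*r))/2.
An antiderivative is F(r) = r/2 + sin(4*r)/8.
Then F(pi/4) - F(-pi/4) = (pi/8) - (-pi/8) = pi/4.

pi/4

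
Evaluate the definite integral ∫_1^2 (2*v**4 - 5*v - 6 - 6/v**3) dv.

-67/20

By the power rule, an antiderivative is F(v) = 2*v**5/5 - 5*v**2/2 - 6*v + 3/v**2.
Then F(2) - F(1) = (-169/20) - (-51/10) = -67/20.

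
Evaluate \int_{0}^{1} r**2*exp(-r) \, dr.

Integrate by parts twice (u = r^2, dv = exp(-r) dr).
An antiderivative is F(r) = (-r**2 - 2*r - 2)*exp(-r).
Then F(1) - F(0) = (-5*exp(-1)) - (-2) = 2 - 5*exp(-1).

2 - 5*exp(-1)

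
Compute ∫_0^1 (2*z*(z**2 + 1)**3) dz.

15/4

Let u = z**2 + 1, so du = 2*z dz. When z = 0, u = 1; when z = 1, u = 2.
The integral becomes ∫ u**3 du from 1 to 2, with antiderivative u**4/4.
Back in z: F(z) = (z**2 + 1)**4/4.
Then F(1) - F(0) = (4) - (1/4) = 15/4.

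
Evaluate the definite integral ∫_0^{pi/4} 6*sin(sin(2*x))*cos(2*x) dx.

3 - 3*cos(1)

Let u = sin(2*x), so du = 2*cos(2*x) dx. When x = 0, u = 0; when x = pi/4, u = 1.
The integral becomes 3·∫ sin(u) du from 0 to 1, with antiderivative -3*cos(u).
Back in x: F(x) = -3*cos(sin(2*x)).
Then F(pi/4) - F(0) = (-3*cos(1)) - (-3) = 3 - 3*cos(1).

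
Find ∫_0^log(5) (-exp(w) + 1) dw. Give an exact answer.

An antiderivative is F(w) = w - exp(w).
Then F(log(5)) - F(0) = (-5 + log(5)) - (-1) = -4 + log(5).

-4 + log(5)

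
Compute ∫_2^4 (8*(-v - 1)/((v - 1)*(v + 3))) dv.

Factor the denominator: v**2 + 2*v - 3 = (v + 3)(v - 1).
Partial fractions: 8*(-v - 1)/((v - 1)*(v + 3)) = -4/(v + 3) - 4/(v - 1).
An antiderivative is F(v) = -4*log(v - 1) - 4*log(v + 3).
Then F(4) - F(2) = (-4*log(7) - 4*log(3)) - (-4*log(5)) = -4*log(7) - 4*log(3) + 4*log(5).

-4*log(7) - 4*log(3) + 4*log(5)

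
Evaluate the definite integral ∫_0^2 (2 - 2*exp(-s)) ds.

An antiderivative is F(s) = 2*s + 2*exp(-s).
Then F(2) - F(0) = (2*exp(-2) + 4) - (2) = 2*exp(-2) + 2.

2*exp(-2) + 2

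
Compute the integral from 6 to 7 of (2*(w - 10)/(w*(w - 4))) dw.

Factor the denominator: w**2 - 4*w = w(w - 4).
Partial fractions: 2*(w - 10)/(w*(w - 4)) = 5/w - 3/(w - 4).
An antiderivative is F(w) = 5*log(w) - 3*log(w - 4).
Then F(7) - F(6) = (-3*log(3) + 5*log(7)) - (2*log(2) + 5*log(3)) = -8*log(3) - 2*log(2) + 5*log(7).

-8*log(3) - 2*log(2) + 5*log(7)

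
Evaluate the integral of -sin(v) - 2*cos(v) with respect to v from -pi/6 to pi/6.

-2

An antiderivative is F(v) = -2*sin(v) + cos(v).
Then F(pi/6) - F(-pi/6) = (-1 + sqrt(3)/2) - (sqrt(3)/2 + 1) = -2.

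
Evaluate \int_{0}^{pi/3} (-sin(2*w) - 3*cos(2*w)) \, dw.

-3*sqrt(3)/4 - 3/4

An antiderivative is F(w) = -3*sin(2*w)/2 + cos(2*w)/2.
Then F(pi/3) - F(0) = (-3*sqrt(3)/4 - 1/4) - (1/2) = -3*sqrt(3)/4 - 3/4.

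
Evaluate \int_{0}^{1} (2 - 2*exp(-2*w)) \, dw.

exp(-2) + 1

An antiderivative is F(w) = 2*w + exp(-2*w).
Then F(1) - F(0) = (exp(-2) + 2) - (1) = exp(-2) + 1.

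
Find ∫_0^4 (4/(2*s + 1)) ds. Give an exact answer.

log(81)

An antiderivative is F(s) = 2*log(2*s + 1).
Then F(4) - F(0) = (log(81)) - (0) = log(81).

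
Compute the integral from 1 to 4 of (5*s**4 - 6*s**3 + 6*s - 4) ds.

1347/2

By the power rule, an antiderivative is F(s) = s**5 - 3*s**4/2 + 3*s**2 - 4*s.
Then F(4) - F(1) = (672) - (-3/2) = 1347/2.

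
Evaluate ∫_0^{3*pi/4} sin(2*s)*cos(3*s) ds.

-3*sqrt(2)/10 - 2/5

Use the identity sin(2*s)cos(3*s) = [sin(5*s) + sin(-s)]/2.
An antiderivative is F(s) = cos(s)/2 - cos(5*s)/10.
Then F(3*pi/4) - F(0) = (-3*sqrt(2)/10) - (2/5) = -3*sqrt(2)/10 - 2/5.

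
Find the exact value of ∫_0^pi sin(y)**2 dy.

Use the identity sin^2(y) = (1 - cos(2*y))/2.
An antiderivative is F(y) = y/2 - sin(2*y)/4.
Then F(pi) - F(0) = (pi/2) - (0) = pi/2.

pi/2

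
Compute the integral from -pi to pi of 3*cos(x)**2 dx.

3*pi

Use the identity cos^2(x) = (1 + cos(2*x))/2.
An antiderivative is F(x) = 3*x/2 + 3*sin(2*x)/4.
Then F(pi) - F(-pi) = (3*pi/2) - (-3*pi/2) = 3*pi.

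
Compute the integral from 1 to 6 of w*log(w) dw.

Integrate by parts once (u = ln w, dv = w dw).
An antiderivative is F(w) = w**2*(2*log(w) - 1)/4.
Then F(6) - F(1) = (-9 + 18*log(2) + 18*log(3)) - (-1/4) = -35/4 + 18*log(2) + 18*log(3).

-35/4 + 18*log(2) + 18*log(3)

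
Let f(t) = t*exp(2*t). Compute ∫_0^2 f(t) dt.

1/4 + 3*exp(4)/4

Integrate by parts once (u = t, dv = exp(2*t) dt).
An antiderivative is F(t) = (2*t - 1)*exp(2*t)/4.
Then F(2) - F(0) = (3*exp(4)/4) - (-1/4) = 1/4 + 3*exp(4)/4.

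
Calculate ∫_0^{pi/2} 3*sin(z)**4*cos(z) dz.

3/5

Let u = sin(z), so du = cos(z) dz. When z = 0, u = 0; when z = pi/2, u = 1.
The integral becomes 3·∫ u**4 du from 0 to 1, with antiderivative 3*u**5/5.
Back in z: F(z) = 3*sin(z)**5/5.
Then F(pi/2) - F(0) = (3/5) - (0) = 3/5.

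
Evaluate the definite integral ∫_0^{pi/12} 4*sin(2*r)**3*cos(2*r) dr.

Let u = sin(2*r), so du = 2*cos(2*r) dr. When r = 0, u = 0; when r = pi/12, u = 1/2.
The integral becomes 2·∫ u**3 du from 0 to 1/2, with antiderivative u**4/2.
Back in r: F(r) = sin(2*r)**4/2.
Then F(pi/12) - F(0) = (1/32) - (0) = 1/32.

1/32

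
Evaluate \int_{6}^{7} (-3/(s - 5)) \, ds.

An antiderivative is F(s) = -3*log(s - 5).
Then F(7) - F(6) = (-log(8)) - (0) = -log(8).

-log(8)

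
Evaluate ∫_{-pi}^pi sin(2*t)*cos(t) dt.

Use the identity sin(2*t)cos(t) = [sin(3*t) + sin(t)]/2.
An antiderivative is F(t) = -cos(t)/2 - cos(3*t)/6.
Then F(pi) - F(-pi) = (2/3) - (2/3) = 0.

0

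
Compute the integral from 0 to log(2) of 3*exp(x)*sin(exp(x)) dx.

-3*cos(2) + 3*cos(1)

Let u = exp(x), so du = exp(x) dx. When x = 0, u = 1; when x = log(2), u = 2.
The integral becomes 3·∫ sin(u) du from 1 to 2, with antiderivative -3*cos(u).
Back in x: F(x) = -3*cos(exp(x)).
Then F(log(2)) - F(0) = (-3*cos(2)) - (-3*cos(1)) = -3*cos(2) + 3*cos(1).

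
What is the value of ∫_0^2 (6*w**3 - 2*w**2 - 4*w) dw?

By the power rule, an antiderivative is F(w) = 3*w**4/2 - 2*w**3/3 - 2*w**2.
Then F(2) - F(0) = (32/3) - (0) = 32/3.

32/3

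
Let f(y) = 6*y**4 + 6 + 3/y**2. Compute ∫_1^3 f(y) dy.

By the power rule, an antiderivative is F(y) = 6*y**5/5 + 6*y - 3/y.
Then F(3) - F(1) = (1543/5) - (21/5) = 1522/5.

1522/5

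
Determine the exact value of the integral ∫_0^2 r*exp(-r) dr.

1 - 3*exp(-2)

Integrate by parts once (u = r, dv = exp(-r) dr).
An antiderivative is F(r) = (-r - 1)*exp(-r).
Then F(2) - F(0) = (-3*exp(-2)) - (-1) = 1 - 3*exp(-2).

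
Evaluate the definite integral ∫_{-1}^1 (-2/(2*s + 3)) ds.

An antiderivative is F(s) = -log(2*s + 3).
Then F(1) - F(-1) = (-log(5)) - (0) = -log(5).

-log(5)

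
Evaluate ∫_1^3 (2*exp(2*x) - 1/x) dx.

An antiderivative is F(x) = exp(2*x) - log(x).
Then F(3) - F(1) = (-log(3) + exp(6)) - (exp(2)) = -exp(2) - log(3) + exp(6).

-exp(2) - log(3) + exp(6)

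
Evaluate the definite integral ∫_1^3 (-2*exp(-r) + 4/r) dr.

An antiderivative is F(r) = 4*log(r) + 2*exp(-r).
Then F(3) - F(1) = (2*exp(-3) + 4*log(3)) - (2*exp(-1)) = -2*exp(-1) + 2*exp(-3) + 4*log(3).

-2*exp(-1) + 2*exp(-3) + 4*log(3)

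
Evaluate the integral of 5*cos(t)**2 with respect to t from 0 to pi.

5*pi/2

Use the identity cos^2(t) = (1 + cos(2*t))/2.
An antiderivative is F(t) = 5*t/2 + 5*sin(2*t)/4.
Then F(pi) - F(0) = (5*pi/2) - (0) = 5*pi/2.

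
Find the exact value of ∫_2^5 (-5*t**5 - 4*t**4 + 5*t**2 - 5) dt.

By the power rule, an antiderivative is F(t) = -5*t**6/6 - 4*t**5/5 + 5*t**3/3 - 5*t.
Then F(5) - F(2) = (-30675/2) - (-378/5) = -152619/10.

-152619/10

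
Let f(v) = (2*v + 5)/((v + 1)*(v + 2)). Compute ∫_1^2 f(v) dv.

log(81/32)

Factor the denominator: v**2 + 3*v + 2 = (v + 2)(v + 1).
Partial fractions: (2*v + 5)/((v + 1)*(v + 2)) = -1/(v + 2) + 3/(v + 1).
An antiderivative is F(v) = 3*log(v + 1) - log(v + 2).
Then F(2) - F(1) = (log(27/4)) - (log(8/3)) = log(81/32).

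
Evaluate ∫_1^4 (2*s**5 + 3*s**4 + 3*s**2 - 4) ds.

By the power rule, an antiderivative is F(s) = s**6/3 + 3*s**5/5 + s**3 - 4*s.
Then F(4) - F(1) = (30416/15) - (-31/15) = 10149/5.

10149/5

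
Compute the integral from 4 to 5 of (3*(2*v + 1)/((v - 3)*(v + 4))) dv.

-6*log(2) + 6*log(3)

Factor the denominator: v**2 + v - 12 = (v + 4)(v - 3).
Partial fractions: 3*(2*v + 1)/((v - 3)*(v + 4)) = 3/(v + 4) + 3/(v - 3).
An antiderivative is F(v) = 3*log(v - 3) + 3*log(v + 4).
Then F(5) - F(4) = (3*log(2) + 6*log(3)) - (9*log(2)) = -6*log(2) + 6*log(3).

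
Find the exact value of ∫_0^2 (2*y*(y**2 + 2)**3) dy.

320

Let u = y**2 + 2, so du = 2*y dy. When y = 0, u = 2; when y = 2, u = 6.
The integral becomes ∫ u**3 du from 2 to 6, with antiderivative u**4/4.
Back in y: F(y) = (y**2 + 2)**4/4.
Then F(2) - F(0) = (324) - (4) = 320.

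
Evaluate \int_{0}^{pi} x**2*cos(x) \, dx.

Integrate by parts twice (u = x^2, dv = cos(x) dx).
An antiderivative is F(x) = x**2*sin(x) + 2*x*cos(x) - 2*sin(x).
Then F(pi) - F(0) = (-2*pi) - (0) = -2*pi.

-2*pi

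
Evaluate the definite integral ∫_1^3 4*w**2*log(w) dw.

Integrate by parts once (u = ln w, dv = 4*w**2 dw).
An antiderivative is F(w) = 4*w**3*(3*log(w) - 1)/9.
Then F(3) - F(1) = (-12 + 36*log(3)) - (-4/9) = -104/9 + 36*log(3).

-104/9 + 36*log(3)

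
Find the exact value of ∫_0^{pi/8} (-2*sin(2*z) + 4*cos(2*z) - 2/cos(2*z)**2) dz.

-2 + 3*sqrt(2)/2

An antiderivative is F(z) = 2*sin(2*z) + cos(2*z) - tan(2*z).
Then F(pi/8) - F(0) = (-1 + 3*sqrt(2)/2) - (1) = -2 + 3*sqrt(2)/2.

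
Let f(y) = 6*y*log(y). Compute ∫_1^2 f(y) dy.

-9/2 + 12*log(2)

Integrate by parts once (u = ln y, dv = 6*y dy).
An antiderivative is F(y) = 3*y**2*(2*log(y) - 1)/2.
Then F(2) - F(1) = (-6 + 12*log(2)) - (-3/2) = -9/2 + 12*log(2).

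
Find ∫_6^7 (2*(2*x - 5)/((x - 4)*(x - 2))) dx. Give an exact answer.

-5*log(2) + log(5) + 3*log(3)

Factor the denominator: x**2 - 6*x + 8 = (x - 2)(x - 4).
Partial fractions: 2*(2*x - 5)/((x - 4)*(x - 2)) = 1/(x - 2) + 3/(x - 4).
An antiderivative is F(x) = 3*log(x - 4) + log(x - 2).
Then F(7) - F(6) = (log(5) + 3*log(3)) - (log(32)) = -5*log(2) + log(5) + 3*log(3).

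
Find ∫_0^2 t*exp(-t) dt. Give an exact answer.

1 - 3*exp(-2)

Integrate by parts once (u = t, dv = exp(-t) dt).
An antiderivative is F(t) = (-t - 1)*exp(-t).
Then F(2) - F(0) = (-3*exp(-2)) - (-1) = 1 - 3*exp(-2).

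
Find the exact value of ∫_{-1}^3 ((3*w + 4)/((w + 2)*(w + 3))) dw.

-2*log(5) + 5*log(3)

Factor the denominator: w**2 + 5*w + 6 = (w + 3)(w + 2).
Partial fractions: (3*w + 4)/((w + 2)*(w + 3)) = 5/(w + 3) - 2/(w + 2).
An antiderivative is F(w) = -2*log(w + 2) + 5*log(w + 3).
Then F(3) - F(-1) = (-2*log(5) + 5*log(2) + 5*log(3)) - (log(32)) = -2*log(5) + 5*log(3).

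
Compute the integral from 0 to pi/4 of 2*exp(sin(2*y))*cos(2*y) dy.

Let u = sin(2*y), so du = 2*cos(2*y) dy. When y = 0, u = 0; when y = pi/4, u = 1.
The integral becomes ∫ exp(u) du from 0 to 1, with antiderivative exp(u).
Back in y: F(y) = exp(sin(2*y)).
Then F(pi/4) - F(0) = (E) - (1) = -1 + E.

-1 + E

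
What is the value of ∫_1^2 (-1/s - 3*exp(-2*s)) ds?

An antiderivative is F(s) = -log(s) + 3*exp(-2*s)/2.
Then F(2) - F(1) = (-log(2) + 3*exp(-4)/2) - (3*exp(-2)/2) = -log(2) - 3*exp(-2)/2 + 3*exp(-4)/2.

-log(2) - 3*exp(-2)/2 + 3*exp(-4)/2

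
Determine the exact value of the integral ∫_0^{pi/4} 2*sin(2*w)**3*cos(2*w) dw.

Let u = sin(2*w), so du = 2*cos(2*w) dw. When w = 0, u = 0; when w = pi/4, u = 1.
The integral becomes ∫ u**3 du from 0 to 1, with antiderivative u**4/4.
Back in w: F(w) = sin(2*w)**4/4.
Then F(pi/4) - F(0) = (1/4) - (0) = 1/4.

1/4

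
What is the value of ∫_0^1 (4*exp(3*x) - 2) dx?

-10/3 + 4*exp(3)/3

An antiderivative is F(x) = 4*exp(3*x)/3 - 2*x.
Then F(1) - F(0) = (-2 + 4*exp(3)/3) - (4/3) = -10/3 + 4*exp(3)/3.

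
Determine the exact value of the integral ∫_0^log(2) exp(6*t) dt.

Let u = exp(t), so du = exp(t) dt. When t = 0, u = 1; when t = log(2), u = 2.
The integral becomes ∫ u**5 du from 1 to 2, with antiderivative u**6/6.
Back in t: F(t) = exp(6*t)/6.
Then F(log(2)) - F(0) = (32/3) - (1/6) = 21/2.

21/2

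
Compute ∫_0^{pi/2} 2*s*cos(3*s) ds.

Integrate by parts once (u = s, dv = 2*cos(3*s) ds).
An antiderivative is F(s) = 2*s*sin(3*s)/3 + 2*cos(3*s)/9.
Then F(pi/2) - F(0) = (-pi/3) - (2/9) = -pi/3 - 2/9.

-pi/3 - 2/9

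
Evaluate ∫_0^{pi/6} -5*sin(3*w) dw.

An antiderivative is F(w) = 5*cos(3*w)/3.
Then F(pi/6) - F(0) = (0) - (5/3) = -5/3.

-5/3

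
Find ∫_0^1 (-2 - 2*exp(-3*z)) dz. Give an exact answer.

An antiderivative is F(z) = -2*z + 2*exp(-3*z)/3.
Then F(1) - F(0) = (-2 + 2*exp(-3)/3) - (2/3) = -8/3 + 2*exp(-3)/3.

-8/3 + 2*exp(-3)/3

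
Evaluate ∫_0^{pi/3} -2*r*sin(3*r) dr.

Integrate by parts once (u = r, dv = -2*sin(3*r) dr).
An antiderivative is F(r) = 2*r*cos(3*r)/3 - 2*sin(3*r)/9.
Then F(pi/3) - F(0) = (-2*pi/9) - (0) = -2*pi/9.

-2*pi/9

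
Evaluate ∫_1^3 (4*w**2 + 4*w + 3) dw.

170/3

By the power rule, an antiderivative is F(w) = 4*w**3/3 + 2*w**2 + 3*w.
Then F(3) - F(1) = (63) - (19/3) = 170/3.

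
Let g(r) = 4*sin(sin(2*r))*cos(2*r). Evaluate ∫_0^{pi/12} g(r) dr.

Let u = sin(2*r), so du = 2*cos(2*r) dr. When r = 0, u = 0; when r = pi/12, u = 1/2.
The integral becomes 2·∫ sin(u) du from 0 to 1/2, with antiderivative -2*cos(u).
Back in r: F(r) = -2*cos(sin(2*r)).
Then F(pi/12) - F(0) = (-2*cos(1/2)) - (-2) = 2 - 2*cos(1/2).

2 - 2*cos(1/2)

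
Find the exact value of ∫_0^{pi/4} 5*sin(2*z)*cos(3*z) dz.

Use the identity sin(2*z)cos(3*z) = [sin(5*z) + sin(-z)]/2.
An antiderivative is F(z) = 5*cos(z)/2 - cos(5*z)/2.
Then F(pi/4) - F(0) = (3*sqrt(2)/2) - (2) = -2 + 3*sqrt(2)/2.

-2 + 3*sqrt(2)/2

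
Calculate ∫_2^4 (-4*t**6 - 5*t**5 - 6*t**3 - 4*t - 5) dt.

-91302/7

By the power rule, an antiderivative is F(t) = -4*t**7/7 - 5*t**6/6 - 3*t**4/2 - 2*t**2 - 5*t.
Then F(4) - F(2) = (-277444/21) - (-3538/21) = -91302/7.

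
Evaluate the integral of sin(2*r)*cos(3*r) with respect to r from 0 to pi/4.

-2/5 + 3*sqrt(2)/10

Use the identity sin(2*r)cos(3*r) = [sin(5*r) + sin(-r)]/2.
An antiderivative is F(r) = cos(r)/2 - cos(5*r)/10.
Then F(pi/4) - F(0) = (3*sqrt(2)/10) - (2/5) = -2/5 + 3*sqrt(2)/10.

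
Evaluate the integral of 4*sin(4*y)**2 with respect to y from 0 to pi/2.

pi

Use the identity sin^2(4*y) = (1 - cos(8*y))/2.
An antiderivative is F(y) = 2*y - sin(8*y)/4.
Then F(pi/2) - F(0) = (pi) - (0) = pi.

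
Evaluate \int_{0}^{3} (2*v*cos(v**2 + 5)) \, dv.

Let u = v**2 + 5, so du = 2*v dv. When v = 0, u = 5; when v = 3, u = 14.
The integral becomes ∫ cos(u) du from 5 to 14, with antiderivative sin(u).
Back in v: F(v) = sin(v**2 + 5).
Then F(3) - F(0) = (sin(14)) - (sin(5)) = -sin(5) + sin(14).

-sin(5) + sin(14)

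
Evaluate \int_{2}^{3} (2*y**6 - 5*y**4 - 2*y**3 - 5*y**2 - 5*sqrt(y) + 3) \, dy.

By the power rule, an antiderivative is F(y) = 2*y**7/7 - y**5 - y**4/2 - 10*y**(3/2)/3 - 5*y**3/3 + 3*y.
Then F(3) - F(2) = (4275/14 - 10*sqrt(3)) - (-226/21 - 20*sqrt(2)/3) = -10*sqrt(3) + 20*sqrt(2)/3 + 13277/42.

-10*sqrt(3) + 20*sqrt(2)/3 + 13277/42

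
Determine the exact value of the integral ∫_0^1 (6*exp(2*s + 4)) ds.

-3*(1 - exp(2))*exp(4)

Let u = 2*s + 4, so du = 2 ds. When s = 0, u = 4; when s = 1, u = 6.
The integral becomes 3·∫ exp(u) du from 4 to 6, with antiderivative 3*exp(u).
Back in s: F(s) = 3*exp(2*s + 4).
Then F(1) - F(0) = (3*exp(6)) - (3*exp(4)) = -3*(1 - exp(2))*exp(4).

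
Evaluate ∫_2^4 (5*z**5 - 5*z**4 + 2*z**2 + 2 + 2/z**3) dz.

115657/48

By the power rule, an antiderivative is F(z) = 5*z**6/6 - z**5 + 2*z**3/3 + 2*z - 1/z**2.
Then F(4) - F(2) = (39039/16) - (365/12) = 115657/48.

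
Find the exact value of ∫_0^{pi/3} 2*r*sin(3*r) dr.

Integrate by parts once (u = r, dv = 2*sin(3*r) dr).
An antiderivative is F(r) = -2*r*cos(3*r)/3 + 2*sin(3*r)/9.
Then F(pi/3) - F(0) = (2*pi/9) - (0) = 2*pi/9.

2*pi/9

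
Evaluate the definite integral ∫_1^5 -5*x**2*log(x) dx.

Integrate by parts once (u = ln x, dv = -5*x**2 dx).
An antiderivative is F(x) = -5*x**3*(3*log(x) - 1)/9.
Then F(5) - F(1) = (625/9 - 625*log(5)/3) - (5/9) = 620/9 - 625*log(5)/3.

620/9 - 625*log(5)/3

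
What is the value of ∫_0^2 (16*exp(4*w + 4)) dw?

-4*(1 - exp(8))*exp(4)

Let u = 4*w + 4, so du = 4 dw. When w = 0, u = 4; when w = 2, u = 12.
The integral becomes 4·∫ exp(u) du from 4 to 12, with antiderivative 4*exp(u).
Back in w: F(w) = 4*exp(4*w + 4).
Then F(2) - F(0) = (4*exp(12)) - (4*exp(4)) = -4*(1 - exp(8))*exp(4).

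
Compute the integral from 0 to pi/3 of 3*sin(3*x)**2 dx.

Use the identity sin^2(3*x) = (1 - cos(6*x))/2.
An antiderivative is F(x) = 3*x/2 - sin(6*x)/4.
Then F(pi/3) - F(0) = (pi/2) - (0) = pi/2.

pi/2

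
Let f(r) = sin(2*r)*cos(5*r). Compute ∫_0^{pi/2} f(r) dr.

Use the identity sin(2*r)cos(5*r) = [sin(7*r) + sin(-3*r)]/2.
An antiderivative is F(r) = cos(3*r)/6 - cos(7*r)/14.
Then F(pi/2) - F(0) = (0) - (2/21) = -2/21.

-2/21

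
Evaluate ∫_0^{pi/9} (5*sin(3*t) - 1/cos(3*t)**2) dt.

An antiderivative is F(t) = -5*cos(3*t)/3 - tan(3*t)/3.
Then F(pi/9) - F(0) = (-5/6 - sqrt(3)/3) - (-5/3) = 5/6 - sqrt(3)/3.

5/6 - sqrt(3)/3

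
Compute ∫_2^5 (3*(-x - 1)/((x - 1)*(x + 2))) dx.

Factor the denominator: x**2 + x - 2 = (x + 2)(x - 1).
Partial fractions: 3*(-x - 1)/((x - 1)*(x + 2)) = -1/(x + 2) - 2/(x - 1).
An antiderivative is F(x) = -2*log(x - 1) - log(x + 2).
Then F(5) - F(2) = (-4*log(2) - log(7)) - (-log(4)) = -log(28).

-log(28)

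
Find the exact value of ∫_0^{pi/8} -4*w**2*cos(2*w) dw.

Integrate by parts twice (u = w^2, dv = -4*cos(2*w) dw).
An antiderivative is F(w) = -2*w**2*sin(2*w) - 2*w*cos(2*w) + sin(2*w).
Then F(pi/8) - F(0) = (sqrt(2)*(-8*pi - pi**2 + 32)/64) - (0) = sqrt(2)*(-8*pi - pi**2 + 32)/64.

sqrt(2)*(-8*pi - pi**2 + 32)/64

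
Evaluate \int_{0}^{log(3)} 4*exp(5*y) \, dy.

Let u = exp(y), so du = exp(y) dy. When y = 0, u = 1; when y = log(3), u = 3.
The integral becomes 4·∫ u**4 du from 1 to 3, with antiderivative 4*u**5/5.
Back in y: F(y) = 4*exp(5*y)/5.
Then F(log(3)) - F(0) = (972/5) - (4/5) = 968/5.

968/5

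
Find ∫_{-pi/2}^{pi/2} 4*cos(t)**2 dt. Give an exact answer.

Use the identity cos^2(t) = (1 + cos(2*t))/2.
An antiderivative is F(t) = 2*t + sin(2*t).
Then F(pi/2) - F(-pi/2) = (pi) - (-pi) = 2*pi.

2*pi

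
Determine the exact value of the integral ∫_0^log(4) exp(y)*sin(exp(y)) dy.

cos(1) - cos(4)

Let u = exp(y), so du = exp(y) dy. When y = 0, u = 1; when y = log(4), u = 4.
The integral becomes ∫ sin(u) du from 1 to 4, with antiderivative -cos(u).
Back in y: F(y) = -cos(exp(y)).
Then F(log(4)) - F(0) = (-cos(4)) - (-cos(1)) = cos(1) - cos(4).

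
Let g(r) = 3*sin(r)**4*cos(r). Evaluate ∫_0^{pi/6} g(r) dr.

Let u = sin(r), so du = cos(r) dr. When r = 0, u = 0; when r = pi/6, u = 1/2.
The integral becomes 3·∫ u**4 du from 0 to 1/2, with antiderivative 3*u**5/5.
Back in r: F(r) = 3*sin(r)**5/5.
Then F(pi/6) - F(0) = (3/160) - (0) = 3/160.

3/160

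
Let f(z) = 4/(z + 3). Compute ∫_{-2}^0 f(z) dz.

An antiderivative is F(z) = 4*log(z + 3).
Then F(0) - F(-2) = (log(81)) - (0) = log(81).

log(81)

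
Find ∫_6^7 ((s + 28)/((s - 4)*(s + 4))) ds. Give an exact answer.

Factor the denominator: s**2 - 16 = (s + 4)(s - 4).
Partial fractions: (s + 28)/((s - 4)*(s + 4)) = -3/(s + 4) + 4/(s - 4).
An antiderivative is F(s) = 4*log(s - 4) - 3*log(s + 4).
Then F(7) - F(6) = (-3*log(11) + 4*log(3)) - (-3*log(5) + log(2)) = -3*log(11) - log(2) + 4*log(3) + 3*log(5).

-3*log(11) - log(2) + 4*log(3) + 3*log(5)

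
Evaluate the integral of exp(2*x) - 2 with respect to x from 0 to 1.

An antiderivative is F(x) = exp(2*x)/2 - 2*x.
Then F(1) - F(0) = (-2 + exp(2)/2) - (1/2) = -5/2 + exp(2)/2.

-5/2 + exp(2)/2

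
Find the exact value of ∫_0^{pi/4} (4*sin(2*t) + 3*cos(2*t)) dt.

7/2

An antiderivative is F(t) = 3*sin(2*t)/2 - 2*cos(2*t).
Then F(pi/4) - F(0) = (3/2) - (-2) = 7/2.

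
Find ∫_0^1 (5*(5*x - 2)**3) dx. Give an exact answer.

65/4

Let u = 5*x - 2, so du = 5 dx. When x = 0, u = -2; when x = 1, u = 3.
The integral becomes ∫ u**3 du from -2 to 3, with antiderivative u**4/4.
Back in x: F(x) = (5*x - 2)**4/4.
Then F(1) - F(0) = (81/4) - (4) = 65/4.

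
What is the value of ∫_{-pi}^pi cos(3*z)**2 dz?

pi

Use the identity cos^2(3*z) = (1 + cos(6*z))/2.
An antiderivative is F(z) = z/2 + sin(6*z)/12.
Then F(pi) - F(-pi) = (pi/2) - (-pi/2) = pi.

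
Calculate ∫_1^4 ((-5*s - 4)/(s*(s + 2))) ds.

Factor the denominator: s**2 + 2*s = (s + 2)s.
Partial fractions: (-5*s - 4)/(s*(s + 2)) = -3/(s + 2) - 2/s.
An antiderivative is F(s) = -2*log(s) - 3*log(s + 2).
Then F(4) - F(1) = (-7*log(2) - 3*log(3)) - (-log(27)) = -7*log(2).

-7*log(2)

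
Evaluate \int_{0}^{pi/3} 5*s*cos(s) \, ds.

Integrate by parts once (u = s, dv = 5*cos(s) ds).
An antiderivative is F(s) = 5*s*sin(s) + 5*cos(s).
Then F(pi/3) - F(0) = (5/2 + 5*sqrt(3)*pi/6) - (5) = -5/2 + 5*sqrt(3)*pi/6.

-5/2 + 5*sqrt(3)*pi/6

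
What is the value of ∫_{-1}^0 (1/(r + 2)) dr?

An antiderivative is F(r) = log(r + 2).
Then F(0) - F(-1) = (log(2)) - (0) = log(2).

log(2)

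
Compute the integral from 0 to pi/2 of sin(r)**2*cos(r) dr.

1/3

Let u = sin(r), so du = cos(r) dr. When r = 0, u = 0; when r = pi/2, u = 1.
The integral becomes ∫ u**2 du from 0 to 1, with antiderivative u**3/3.
Back in r: F(r) = sin(r)**3/3.
Then F(pi/2) - F(0) = (1/3) - (0) = 1/3.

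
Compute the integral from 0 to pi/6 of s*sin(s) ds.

Integrate by parts once (u = s, dv = sin(s) ds).
An antiderivative is F(s) = -s*cos(s) + sin(s).
Then F(pi/6) - F(0) = (-sqrt(3)*pi/12 + 1/2) - (0) = -sqrt(3)*pi/12 + 1/2.

-sqrt(3)*pi/12 + 1/2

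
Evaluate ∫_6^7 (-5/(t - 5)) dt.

-log(32)

An antiderivative is F(t) = -5*log(t - 5).
Then F(7) - F(6) = (-log(32)) - (0) = -log(32).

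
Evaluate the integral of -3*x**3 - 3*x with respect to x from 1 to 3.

By the power rule, an antiderivative is F(x) = -3*x**4/4 - 3*x**2/2.
Then F(3) - F(1) = (-297/4) - (-9/4) = -72.

-72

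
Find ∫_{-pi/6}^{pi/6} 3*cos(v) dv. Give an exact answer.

3

An antiderivative is F(v) = 3*sin(v).
Then F(pi/6) - F(-pi/6) = (3/2) - (-3/2) = 3.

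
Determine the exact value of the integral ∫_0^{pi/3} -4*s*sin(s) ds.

-2*sqrt(3) + 2*pi/3

Integrate by parts once (u = s, dv = -4*sin(s) ds).
An antiderivative is F(s) = 4*s*cos(s) - 4*sin(s).
Then F(pi/3) - F(0) = (-2*sqrt(3) + 2*pi/3) - (0) = -2*sqrt(3) + 2*pi/3.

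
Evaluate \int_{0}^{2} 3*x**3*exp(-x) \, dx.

Integrate by parts 3 times (u = x^3, dv = 3*exp(-x) dx).
An antiderivative is F(x) = (-3*x**3 - 9*x**2 - 18*x - 18)*exp(-x).
Then F(2) - F(0) = (-114*exp(-2)) - (-18) = 18 - 114*exp(-2).

18 - 114*exp(-2)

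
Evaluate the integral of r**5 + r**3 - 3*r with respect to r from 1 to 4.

By the power rule, an antiderivative is F(r) = r**6/6 + r**4/4 - 3*r**2/2.
Then F(4) - F(1) = (2168/3) - (-13/12) = 2895/4.

2895/4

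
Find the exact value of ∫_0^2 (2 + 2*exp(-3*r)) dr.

An antiderivative is F(r) = 2*r - 2*exp(-3*r)/3.
Then F(2) - F(0) = (4 - 2*exp(-6)/3) - (-2/3) = 14/3 - 2*exp(-6)/3.

14/3 - 2*exp(-6)/3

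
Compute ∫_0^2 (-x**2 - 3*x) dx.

-26/3

By the power rule, an antiderivative is F(x) = -x**3/3 - 3*x**2/2.
Then F(2) - F(0) = (-26/3) - (0) = -26/3.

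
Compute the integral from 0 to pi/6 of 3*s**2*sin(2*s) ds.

-3/8 - pi**2/48 + sqrt(3)*pi/8

Integrate by parts twice (u = s^2, dv = 3*sin(2*s) ds).
An antiderivative is F(s) = -3*s**2*cos(2*s)/2 + 3*s*sin(2*s)/2 + 3*cos(2*s)/4.
Then F(pi/6) - F(0) = (-pi**2/48 + 3/8 + sqrt(3)*pi/8) - (3/4) = -3/8 - pi**2/48 + sqrt(3)*pi/8.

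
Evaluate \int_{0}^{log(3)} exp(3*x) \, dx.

Let u = exp(x), so du = exp(x) dx. When x = 0, u = 1; when x = log(3), u = 3.
The integral becomes ∫ u**2 du from 1 to 3, with antiderivative u**3/3.
Back in x: F(x) = exp(3*x)/3.
Then F(log(3)) - F(0) = (9) - (1/3) = 26/3.

26/3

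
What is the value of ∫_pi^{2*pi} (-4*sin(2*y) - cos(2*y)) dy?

0

An antiderivative is F(y) = -sin(2*y)/2 + 2*cos(2*y).
Then F(2*pi) - F(pi) = (2) - (2) = 0.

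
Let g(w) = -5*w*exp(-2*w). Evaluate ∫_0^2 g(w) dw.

Integrate by parts once (u = w, dv = -5*exp(-2*w) dw).
An antiderivative is F(w) = (10*w + 5)*exp(-2*w)/4.
Then F(2) - F(0) = (25*exp(-4)/4) - (5/4) = -5/4 + 25*exp(-4)/4.

-5/4 + 25*exp(-4)/4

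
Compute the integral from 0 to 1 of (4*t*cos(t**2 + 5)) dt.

Let u = t**2 + 5, so du = 2*t dt. When t = 0, u = 5; when t = 1, u = 6.
The integral becomes 2·∫ cos(u) du from 5 to 6, with antiderivative 2*sin(u).
Back in t: F(t) = 2*sin(t**2 + 5).
Then F(1) - F(0) = (2*sin(6)) - (2*sin(5)) = 2*sin(6) - 2*sin(5).

2*sin(6) - 2*sin(5)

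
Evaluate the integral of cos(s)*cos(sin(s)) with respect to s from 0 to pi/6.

sin(1/2)

Let u = sin(s), so du = cos(s) ds. When s = 0, u = 0; when s = pi/6, u = 1/2.
The integral becomes ∫ cos(u) du from 0 to 1/2, with antiderivative sin(u).
Back in s: F(s) = sin(sin(s)).
Then F(pi/6) - F(0) = (sin(1/2)) - (0) = sin(1/2).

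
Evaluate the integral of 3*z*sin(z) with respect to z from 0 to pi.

3*pi

Integrate by parts once (u = z, dv = 3*sin(z) dz).
An antiderivative is F(z) = -3*z*cos(z) + 3*sin(z).
Then F(pi) - F(0) = (3*pi) - (0) = 3*pi.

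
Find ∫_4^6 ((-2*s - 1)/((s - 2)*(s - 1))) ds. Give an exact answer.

-5*log(2) - 3*log(3) + 3*log(5)

Factor the denominator: s**2 - 3*s + 2 = (s - 1)(s - 2).
Partial fractions: (-2*s - 1)/((s - 2)*(s - 1)) = 3/(s - 1) - 5/(s - 2).
An antiderivative is F(s) = -5*log(s - 2) + 3*log(s - 1).
Then F(6) - F(4) = (-10*log(2) + 3*log(5)) - (log(27/32)) = -5*log(2) - 3*log(3) + 3*log(5).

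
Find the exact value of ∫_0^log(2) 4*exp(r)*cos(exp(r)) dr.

Let u = exp(r), so du = exp(r) dr. When r = 0, u = 1; when r = log(2), u = 2.
The integral becomes 4·∫ cos(u) du from 1 to 2, with antiderivative 4*sin(u).
Back in r: F(r) = 4*sin(exp(r)).
Then F(log(2)) - F(0) = (4*sin(2)) - (4*sin(1)) = -4*sin(1) + 4*sin(2).

-4*sin(1) + 4*sin(2)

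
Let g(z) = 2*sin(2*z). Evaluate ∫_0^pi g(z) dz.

0

An antiderivative is F(z) = -cos(2*z).
Then F(pi) - F(0) = (-1) - (-1) = 0.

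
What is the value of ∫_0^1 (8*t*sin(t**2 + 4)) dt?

Let u = t**2 + 4, so du = 2*t dt. When t = 0, u = 4; when t = 1, u = 5.
The integral becomes 4·∫ sin(u) du from 4 to 5, with antiderivative -4*cos(u).
Back in t: F(t) = -4*cos(t**2 + 4).
Then F(1) - F(0) = (-4*cos(5)) - (-4*cos(4)) = 4*cos(4) - 4*cos(5).

4*cos(4) - 4*cos(5)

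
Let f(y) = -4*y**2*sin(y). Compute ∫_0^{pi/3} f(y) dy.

-4*sqrt(3)*pi/3 + 2*pi**2/9 + 4

Integrate by parts twice (u = y^2, dv = -4*sin(y) dy).
An antiderivative is F(y) = 4*y**2*cos(y) - 8*y*sin(y) - 8*cos(y).
Then F(pi/3) - F(0) = (-4*sqrt(3)*pi/3 - 4 + 2*pi**2/9) - (-8) = -4*sqrt(3)*pi/3 + 2*pi**2/9 + 4.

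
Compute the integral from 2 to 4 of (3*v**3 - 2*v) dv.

By the power rule, an antiderivative is F(v) = 3*v**4/4 - v**2.
Then F(4) - F(2) = (176) - (8) = 168.

168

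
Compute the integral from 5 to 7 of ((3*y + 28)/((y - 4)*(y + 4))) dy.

Factor the denominator: y**2 - 16 = (y + 4)(y - 4).
Partial fractions: (3*y + 28)/((y - 4)*(y + 4)) = -2/(y + 4) + 5/(y - 4).
An antiderivative is F(y) = 5*log(y - 4) - 2*log(y + 4).
Then F(7) - F(5) = (-2*log(11) + 5*log(3)) - (-log(81)) = -2*log(11) + 9*log(3).

-2*log(11) + 9*log(3)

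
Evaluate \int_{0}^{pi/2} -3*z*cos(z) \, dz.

Integrate by parts once (u = z, dv = -3*cos(z) dz).
An antiderivative is F(z) = -3*z*sin(z) - 3*cos(z).
Then F(pi/2) - F(0) = (-3*pi/2) - (-3) = 3 - 3*pi/2.

3 - 3*pi/2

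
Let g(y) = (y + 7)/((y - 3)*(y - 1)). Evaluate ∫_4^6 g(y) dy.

-4*log(5) + 9*log(3)

Factor the denominator: y**2 - 4*y + 3 = (y - 1)(y - 3).
Partial fractions: (y + 7)/((y - 3)*(y - 1)) = -4/(y - 1) + 5/(y - 3).
An antiderivative is F(y) = 5*log(y - 3) - 4*log(y - 1).
Then F(6) - F(4) = (-4*log(5) + 5*log(3)) - (-log(81)) = -4*log(5) + 9*log(3).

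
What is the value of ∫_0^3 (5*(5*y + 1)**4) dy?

209715

Let u = 5*y + 1, so du = 5 dy. When y = 0, u = 1; when y = 3, u = 16.
The integral becomes ∫ u**4 du from 1 to 16, with antiderivative u**5/5.
Back in y: F(y) = (5*y + 1)**5/5.
Then F(3) - F(0) = (1048576/5) - (1/5) = 209715.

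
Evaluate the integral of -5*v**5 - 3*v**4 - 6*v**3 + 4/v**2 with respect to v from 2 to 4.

-21571/5

By the power rule, an antiderivative is F(v) = -5*v**6/6 - 3*v**5/5 - 3*v**4/2 - 4/v.
Then F(4) - F(2) = (-66191/15) - (-1478/15) = -21571/5.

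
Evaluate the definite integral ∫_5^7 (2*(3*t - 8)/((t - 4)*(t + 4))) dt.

-9*log(3) + 5*log(11)

Factor the denominator: t**2 - 16 = (t + 4)(t - 4).
Partial fractions: 2*(3*t - 8)/((t - 4)*(t + 4)) = 5/(t + 4) + 1/(t - 4).
An antiderivative is F(t) = log(t - 4) + 5*log(t + 4).
Then F(7) - F(5) = (log(3) + 5*log(11)) - (10*log(3)) = -9*log(3) + 5*log(11).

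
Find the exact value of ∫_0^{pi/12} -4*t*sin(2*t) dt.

-1/2 + sqrt(3)*pi/12

Integrate by parts once (u = t, dv = -4*sin(2*t) dt).
An antiderivative is F(t) = 2*t*cos(2*t) - sin(2*t).
Then F(pi/12) - F(0) = (-1/2 + sqrt(3)*pi/12) - (0) = -1/2 + sqrt(3)*pi/12.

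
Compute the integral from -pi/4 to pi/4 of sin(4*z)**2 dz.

Use the identity sin^2(4*z) = (1 - cos(8*z))/2.
An antiderivative is F(z) = z/2 - sin(8*z)/16.
Then F(pi/4) - F(-pi/4) = (pi/8) - (-pi/8) = pi/4.

pi/4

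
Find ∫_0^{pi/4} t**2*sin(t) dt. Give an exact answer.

Integrate by parts twice (u = t^2, dv = sin(t) dt).
An antiderivative is F(t) = -t**2*cos(t) + 2*t*sin(t) + 2*cos(t).
Then F(pi/4) - F(0) = (sqrt(2)*(-pi**2 + 8*pi + 32)/32) - (2) = -2 - sqrt(2)*pi**2/32 + sqrt(2)*pi/4 + sqrt(2).

-2 - sqrt(2)*pi**2/32 + sqrt(2)*pi/4 + sqrt(2)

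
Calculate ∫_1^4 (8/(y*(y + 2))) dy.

Factor the denominator: y**2 + 2*y = (y + 2)y.
Partial fractions: 8/(y*(y + 2)) = -4/(y + 2) + 4/y.
An antiderivative is F(y) = 4*log(y) - 4*log(y + 2).
Then F(4) - F(1) = (log(16/81)) - (-log(81)) = log(16).

log(16)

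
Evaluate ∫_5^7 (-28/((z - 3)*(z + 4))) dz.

-8*log(3) - 4*log(2) + 4*log(11)

Factor the denominator: z**2 + z - 12 = (z + 4)(z - 3).
Partial fractions: -28/((z - 3)*(z + 4)) = 4/(z + 4) - 4/(z - 3).
An antiderivative is F(z) = -4*log(z - 3) + 4*log(z + 4).
Then F(7) - F(5) = (-8*log(2) + 4*log(11)) - (-4*log(2) + 8*log(3)) = -8*log(3) - 4*log(2) + 4*log(11).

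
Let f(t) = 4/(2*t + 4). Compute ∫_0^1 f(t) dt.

log(9/4)

Let u = 2*t + 4, so du = 2 dt. When t = 0, u = 4; when t = 1, u = 6.
The integral becomes 2·∫ 1/u du from 4 to 6, with antiderivative 2*log(u).
Back in t: F(t) = 2*log(2*t + 4).
Then F(1) - F(0) = (log(36)) - (log(16)) = log(9/4).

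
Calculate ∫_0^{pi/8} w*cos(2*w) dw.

Integrate by parts once (u = w, dv = cos(2*w) dw).
An antiderivative is F(w) = w*sin(2*w)/2 + cos(2*w)/4.
Then F(pi/8) - F(0) = (sqrt(2)*(pi + 4)/32) - (1/4) = -1/4 + sqrt(2)*pi/32 + sqrt(2)/8.

-1/4 + sqrt(2)*pi/32 + sqrt(2)/8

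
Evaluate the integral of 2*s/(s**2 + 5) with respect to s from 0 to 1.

log(6/5)

Let u = s**2 + 5, so du = 2*s ds. When s = 0, u = 5; when s = 1, u = 6.
The integral becomes ∫ 1/u du from 5 to 6, with antiderivative log(u).
Back in s: F(s) = log(s**2 + 5).
Then F(1) - F(0) = (log(6)) - (log(5)) = log(6/5).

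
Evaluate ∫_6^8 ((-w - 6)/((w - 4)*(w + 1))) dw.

Factor the denominator: w**2 - 3*w - 4 = (w + 1)(w - 4).
Partial fractions: (-w - 6)/((w - 4)*(w + 1)) = 1/(w + 1) - 2/(w - 4).
An antiderivative is F(w) = -2*log(w - 4) + log(w + 1).
Then F(8) - F(6) = (log(9/16)) - (log(7/4)) = log(9/28).

log(9/28)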